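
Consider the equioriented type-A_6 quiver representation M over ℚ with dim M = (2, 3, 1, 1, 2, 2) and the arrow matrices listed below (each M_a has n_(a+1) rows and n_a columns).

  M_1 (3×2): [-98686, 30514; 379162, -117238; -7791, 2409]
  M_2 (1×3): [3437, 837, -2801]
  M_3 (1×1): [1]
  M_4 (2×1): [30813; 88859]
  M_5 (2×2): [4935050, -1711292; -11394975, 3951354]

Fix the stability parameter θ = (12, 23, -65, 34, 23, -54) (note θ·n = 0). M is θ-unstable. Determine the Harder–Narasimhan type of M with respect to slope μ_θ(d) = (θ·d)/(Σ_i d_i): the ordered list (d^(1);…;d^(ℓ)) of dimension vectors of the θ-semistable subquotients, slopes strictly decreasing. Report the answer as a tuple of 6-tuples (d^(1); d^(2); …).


Interval decomposition of M: I[1,1], I[1,6], I[2,2]^2, I[5,5], I[6,6].
HN type (ℓ=5): μ^(1)=23; μ^(2)=12; μ^(3)=1; μ^(4)=-10; μ^(5)=-54

((0, 2, 0, 0, 1, 0); (1, 0, 0, 0, 0, 0); (0, 0, 0, 1, 1, 1); (1, 1, 1, 0, 0, 0); (0, 0, 0, 0, 0, 1))


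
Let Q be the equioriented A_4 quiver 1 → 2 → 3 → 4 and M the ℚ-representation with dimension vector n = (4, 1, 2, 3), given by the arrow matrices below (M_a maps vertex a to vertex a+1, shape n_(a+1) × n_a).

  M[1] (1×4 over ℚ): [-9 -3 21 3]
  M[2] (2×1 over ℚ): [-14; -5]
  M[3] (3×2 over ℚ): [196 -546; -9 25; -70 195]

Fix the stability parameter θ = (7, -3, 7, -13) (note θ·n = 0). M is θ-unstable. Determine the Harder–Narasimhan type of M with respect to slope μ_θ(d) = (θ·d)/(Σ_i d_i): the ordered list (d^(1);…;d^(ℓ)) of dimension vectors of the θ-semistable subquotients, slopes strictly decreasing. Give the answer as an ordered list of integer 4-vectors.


Via rank(M_{q-1}∘⋯∘M_p): M ≅ I[1,1]^3, I[1,4], I[3,4], I[4,4].
μ_θ-semistable layers: μ^(1)=7; μ^(2)=-1/2; μ^(3)=-3; μ^(4)=-13

((3, 0, 0, 0); (1, 1, 1, 1); (0, 0, 1, 1); (0, 0, 0, 1))


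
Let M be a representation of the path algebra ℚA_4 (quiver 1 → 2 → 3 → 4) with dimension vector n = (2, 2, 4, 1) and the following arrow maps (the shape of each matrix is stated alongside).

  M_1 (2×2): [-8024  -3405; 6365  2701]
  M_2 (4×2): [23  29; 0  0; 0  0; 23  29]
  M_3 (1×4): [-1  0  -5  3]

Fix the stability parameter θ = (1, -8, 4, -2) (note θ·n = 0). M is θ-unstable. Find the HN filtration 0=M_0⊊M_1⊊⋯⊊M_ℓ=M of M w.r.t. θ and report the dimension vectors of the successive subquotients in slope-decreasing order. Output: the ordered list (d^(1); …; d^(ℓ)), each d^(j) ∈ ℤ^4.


Barcode: M ≅ I[1,2], I[1,4], I[3,3]^3. HN layers by μ_θ (3 steps, strictly decreasing):
  μ^(1)=4; μ^(2)=1; μ^(3)=-7/2

((0, 0, 3, 0); (0, 0, 1, 1); (2, 2, 0, 0))


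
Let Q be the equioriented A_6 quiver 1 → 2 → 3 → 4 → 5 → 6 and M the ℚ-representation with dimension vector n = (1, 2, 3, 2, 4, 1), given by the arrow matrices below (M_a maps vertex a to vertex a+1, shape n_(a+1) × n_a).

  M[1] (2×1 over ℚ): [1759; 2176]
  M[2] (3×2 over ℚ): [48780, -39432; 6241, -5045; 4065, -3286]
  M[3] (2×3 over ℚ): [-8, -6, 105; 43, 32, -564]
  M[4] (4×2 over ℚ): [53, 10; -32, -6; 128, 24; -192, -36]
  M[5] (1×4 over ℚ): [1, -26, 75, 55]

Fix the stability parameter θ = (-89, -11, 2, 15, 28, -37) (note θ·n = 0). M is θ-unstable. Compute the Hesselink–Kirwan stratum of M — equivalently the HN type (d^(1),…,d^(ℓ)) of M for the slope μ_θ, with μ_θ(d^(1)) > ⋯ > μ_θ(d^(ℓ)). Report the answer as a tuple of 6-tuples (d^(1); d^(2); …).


Interval decomposition of M: I[1,6], I[2,3], I[3,5], I[5,5]^2.
HN type (ℓ=5): μ^(1)=28; μ^(2)=15; μ^(3)=2; μ^(4)=-11; μ^(5)=-89

((0, 0, 0, 0, 3, 0); (0, 0, 0, 1, 0, 0); (0, 0, 3, 1, 1, 1); (0, 2, 0, 0, 0, 0); (1, 0, 0, 0, 0, 0))


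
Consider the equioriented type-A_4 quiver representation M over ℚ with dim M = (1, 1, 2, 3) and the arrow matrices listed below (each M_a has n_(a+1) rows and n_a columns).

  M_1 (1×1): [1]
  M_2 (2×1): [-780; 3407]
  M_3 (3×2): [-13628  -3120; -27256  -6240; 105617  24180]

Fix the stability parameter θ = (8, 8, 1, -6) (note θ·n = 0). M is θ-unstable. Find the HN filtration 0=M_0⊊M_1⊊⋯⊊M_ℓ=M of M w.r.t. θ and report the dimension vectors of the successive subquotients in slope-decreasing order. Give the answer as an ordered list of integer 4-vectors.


Interval decomposition of M: I[1,3], I[3,4], I[4,4]^2.
HN type (ℓ=3): μ^(1)=17/3; μ^(2)=-5/2; μ^(3)=-6

((1, 1, 1, 0); (0, 0, 1, 1); (0, 0, 0, 2))


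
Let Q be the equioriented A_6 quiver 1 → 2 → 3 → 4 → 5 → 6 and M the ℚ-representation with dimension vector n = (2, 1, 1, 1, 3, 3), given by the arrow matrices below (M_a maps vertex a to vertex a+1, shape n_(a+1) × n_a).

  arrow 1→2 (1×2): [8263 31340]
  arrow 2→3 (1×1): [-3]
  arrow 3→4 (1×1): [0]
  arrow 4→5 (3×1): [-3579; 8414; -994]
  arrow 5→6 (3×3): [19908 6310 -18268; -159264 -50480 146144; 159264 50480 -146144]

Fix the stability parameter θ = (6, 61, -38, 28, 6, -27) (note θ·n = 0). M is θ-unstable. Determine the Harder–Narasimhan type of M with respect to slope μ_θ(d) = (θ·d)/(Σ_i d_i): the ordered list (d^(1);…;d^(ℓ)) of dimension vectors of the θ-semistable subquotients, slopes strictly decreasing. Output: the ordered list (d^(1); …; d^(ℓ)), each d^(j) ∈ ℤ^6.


Interval decomposition of M: I[1,1], I[1,3], I[4,5], I[5,5], I[5,6], I[6,6]^2.
HN type (ℓ=5): μ^(1)=17; μ^(2)=23/2; μ^(3)=6; μ^(4)=-21/2; μ^(5)=-27

((0, 0, 0, 1, 1, 0); (0, 1, 1, 0, 0, 0); (2, 0, 0, 0, 1, 0); (0, 0, 0, 0, 1, 1); (0, 0, 0, 0, 0, 2))


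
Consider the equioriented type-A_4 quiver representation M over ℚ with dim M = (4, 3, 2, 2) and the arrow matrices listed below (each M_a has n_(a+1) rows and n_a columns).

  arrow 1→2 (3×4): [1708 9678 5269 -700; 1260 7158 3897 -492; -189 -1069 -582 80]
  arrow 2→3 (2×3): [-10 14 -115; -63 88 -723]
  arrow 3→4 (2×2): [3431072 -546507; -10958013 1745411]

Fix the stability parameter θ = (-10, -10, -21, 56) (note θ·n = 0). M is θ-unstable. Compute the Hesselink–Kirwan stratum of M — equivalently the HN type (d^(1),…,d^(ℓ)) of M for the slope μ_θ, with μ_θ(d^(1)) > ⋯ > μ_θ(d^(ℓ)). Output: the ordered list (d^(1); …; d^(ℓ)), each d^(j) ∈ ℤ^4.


Via rank(M_{q-1}∘⋯∘M_p): M ≅ I[1,1]^2, I[1,4]^2, I[2,2].
μ_θ-semistable layers: μ^(1)=56; μ^(2)=-10; μ^(3)=-41/3

((0, 0, 0, 2); (2, 1, 0, 0); (2, 2, 2, 0))


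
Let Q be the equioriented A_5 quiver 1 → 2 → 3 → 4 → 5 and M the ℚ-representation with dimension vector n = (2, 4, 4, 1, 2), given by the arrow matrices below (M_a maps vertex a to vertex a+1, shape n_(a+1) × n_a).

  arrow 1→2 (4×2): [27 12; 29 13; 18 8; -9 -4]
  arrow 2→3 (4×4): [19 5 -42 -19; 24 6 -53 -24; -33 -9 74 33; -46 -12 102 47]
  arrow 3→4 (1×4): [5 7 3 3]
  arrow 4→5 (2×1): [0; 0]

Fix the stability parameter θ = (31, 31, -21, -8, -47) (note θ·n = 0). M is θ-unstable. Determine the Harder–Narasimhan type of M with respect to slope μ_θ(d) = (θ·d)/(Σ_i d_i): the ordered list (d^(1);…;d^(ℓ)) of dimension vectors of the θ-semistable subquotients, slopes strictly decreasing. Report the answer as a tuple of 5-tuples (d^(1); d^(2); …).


Via rank(M_{q-1}∘⋯∘M_p): M ≅ I[1,3], I[1,4], I[2,3]^2, I[5,5]^2.
μ_θ-semistable layers: μ^(1)=41/3; μ^(2)=33/4; μ^(3)=5; μ^(4)=-47

((1, 1, 1, 0, 0); (1, 1, 1, 1, 0); (0, 2, 2, 0, 0); (0, 0, 0, 0, 2))


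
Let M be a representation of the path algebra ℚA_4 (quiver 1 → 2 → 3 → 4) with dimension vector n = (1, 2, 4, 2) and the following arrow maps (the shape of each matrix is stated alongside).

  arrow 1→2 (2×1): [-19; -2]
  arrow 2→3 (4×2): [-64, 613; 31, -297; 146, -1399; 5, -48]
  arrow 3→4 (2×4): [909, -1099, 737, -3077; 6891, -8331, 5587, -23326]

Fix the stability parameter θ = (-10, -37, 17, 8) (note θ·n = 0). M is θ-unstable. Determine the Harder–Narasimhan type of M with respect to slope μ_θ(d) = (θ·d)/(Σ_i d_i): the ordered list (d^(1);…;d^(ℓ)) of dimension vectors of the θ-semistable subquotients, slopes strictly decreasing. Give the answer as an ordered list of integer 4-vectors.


Barcode: M ≅ I[1,4], I[2,4], I[3,3]^2. HN layers by μ_θ (4 steps, strictly decreasing):
  μ^(1)=17; μ^(2)=25/2; μ^(3)=-47/2; μ^(4)=-37

((0, 0, 2, 0); (0, 0, 2, 2); (1, 1, 0, 0); (0, 1, 0, 0))


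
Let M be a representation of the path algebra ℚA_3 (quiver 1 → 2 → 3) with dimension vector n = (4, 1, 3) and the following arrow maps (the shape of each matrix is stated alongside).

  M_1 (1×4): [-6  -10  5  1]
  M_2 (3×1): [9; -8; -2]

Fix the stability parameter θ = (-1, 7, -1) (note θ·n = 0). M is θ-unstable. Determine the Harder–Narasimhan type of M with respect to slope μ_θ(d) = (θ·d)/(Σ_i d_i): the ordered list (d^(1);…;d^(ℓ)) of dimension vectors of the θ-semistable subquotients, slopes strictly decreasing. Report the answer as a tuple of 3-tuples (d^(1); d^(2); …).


Barcode: M ≅ I[1,1]^3, I[1,3], I[3,3]^2. HN layers by μ_θ (2 steps, strictly decreasing):
  μ^(1)=3; μ^(2)=-1

((0, 1, 1); (4, 0, 2))


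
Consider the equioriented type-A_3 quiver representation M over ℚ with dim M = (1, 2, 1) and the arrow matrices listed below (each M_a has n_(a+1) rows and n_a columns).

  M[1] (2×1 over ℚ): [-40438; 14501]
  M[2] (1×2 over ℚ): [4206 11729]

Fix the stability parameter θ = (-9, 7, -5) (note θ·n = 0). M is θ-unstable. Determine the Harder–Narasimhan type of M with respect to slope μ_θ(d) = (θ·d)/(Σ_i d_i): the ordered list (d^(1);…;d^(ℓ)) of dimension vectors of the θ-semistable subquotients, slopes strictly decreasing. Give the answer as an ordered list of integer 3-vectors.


Via rank(M_{q-1}∘⋯∘M_p): M ≅ I[1,3], I[2,2].
μ_θ-semistable layers: μ^(1)=7; μ^(2)=1; μ^(3)=-9

((0, 1, 0); (0, 1, 1); (1, 0, 0))


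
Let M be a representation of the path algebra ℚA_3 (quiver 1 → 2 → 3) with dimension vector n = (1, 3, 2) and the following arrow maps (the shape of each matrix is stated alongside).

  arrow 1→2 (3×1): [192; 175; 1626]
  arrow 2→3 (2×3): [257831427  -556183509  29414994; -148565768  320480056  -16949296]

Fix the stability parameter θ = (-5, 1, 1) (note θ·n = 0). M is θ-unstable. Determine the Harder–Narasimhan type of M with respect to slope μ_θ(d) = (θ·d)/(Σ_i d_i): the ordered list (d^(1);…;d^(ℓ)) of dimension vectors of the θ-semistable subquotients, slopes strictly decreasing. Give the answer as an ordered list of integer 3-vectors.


Interval decomposition of M: I[1,3], I[2,2]^2, I[3,3].
HN type (ℓ=2): μ^(1)=1; μ^(2)=-5

((0, 3, 2); (1, 0, 0))


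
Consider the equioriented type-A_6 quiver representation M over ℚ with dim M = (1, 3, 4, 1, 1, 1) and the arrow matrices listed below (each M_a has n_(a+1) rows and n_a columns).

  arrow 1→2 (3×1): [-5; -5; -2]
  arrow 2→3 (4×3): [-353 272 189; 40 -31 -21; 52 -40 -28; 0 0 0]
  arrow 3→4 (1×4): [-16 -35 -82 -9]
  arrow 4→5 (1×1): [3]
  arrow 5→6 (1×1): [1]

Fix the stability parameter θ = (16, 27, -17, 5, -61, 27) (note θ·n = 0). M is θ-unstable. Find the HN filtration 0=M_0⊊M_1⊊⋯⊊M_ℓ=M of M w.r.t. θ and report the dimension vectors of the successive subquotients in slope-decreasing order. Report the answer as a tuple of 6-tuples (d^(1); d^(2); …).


Barcode: M ≅ I[1,6], I[2,2], I[2,3], I[3,3]^2. HN layers by μ_θ (4 steps, strictly decreasing):
  μ^(1)=27; μ^(2)=5; μ^(3)=-6; μ^(4)=-17

((0, 1, 0, 0, 0, 1); (0, 1, 1, 0, 0, 0); (1, 1, 1, 1, 1, 0); (0, 0, 2, 0, 0, 0))


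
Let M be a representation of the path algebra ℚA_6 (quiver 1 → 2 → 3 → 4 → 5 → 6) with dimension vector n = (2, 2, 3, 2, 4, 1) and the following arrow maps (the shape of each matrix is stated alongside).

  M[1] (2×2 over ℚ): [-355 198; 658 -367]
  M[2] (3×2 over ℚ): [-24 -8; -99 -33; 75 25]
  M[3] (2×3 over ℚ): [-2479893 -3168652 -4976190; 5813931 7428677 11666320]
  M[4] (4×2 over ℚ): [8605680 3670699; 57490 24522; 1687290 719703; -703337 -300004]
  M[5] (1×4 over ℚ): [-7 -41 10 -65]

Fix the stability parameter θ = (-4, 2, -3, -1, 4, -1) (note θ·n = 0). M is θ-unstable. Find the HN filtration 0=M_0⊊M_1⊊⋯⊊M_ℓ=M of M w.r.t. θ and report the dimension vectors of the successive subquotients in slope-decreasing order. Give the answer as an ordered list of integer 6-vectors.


Via rank(M_{q-1}∘⋯∘M_p): M ≅ I[1,2], I[1,6], I[3,3], I[3,5], I[5,5]^2.
μ_θ-semistable layers: μ^(1)=4; μ^(2)=2; μ^(3)=3/2; μ^(4)=-2/3; μ^(5)=-1; μ^(6)=-3; μ^(7)=-4

((0, 0, 0, 0, 3, 0); (0, 1, 0, 0, 0, 0); (0, 0, 0, 0, 1, 1); (0, 1, 1, 1, 0, 0); (0, 0, 0, 1, 0, 0); (0, 0, 2, 0, 0, 0); (2, 0, 0, 0, 0, 0))


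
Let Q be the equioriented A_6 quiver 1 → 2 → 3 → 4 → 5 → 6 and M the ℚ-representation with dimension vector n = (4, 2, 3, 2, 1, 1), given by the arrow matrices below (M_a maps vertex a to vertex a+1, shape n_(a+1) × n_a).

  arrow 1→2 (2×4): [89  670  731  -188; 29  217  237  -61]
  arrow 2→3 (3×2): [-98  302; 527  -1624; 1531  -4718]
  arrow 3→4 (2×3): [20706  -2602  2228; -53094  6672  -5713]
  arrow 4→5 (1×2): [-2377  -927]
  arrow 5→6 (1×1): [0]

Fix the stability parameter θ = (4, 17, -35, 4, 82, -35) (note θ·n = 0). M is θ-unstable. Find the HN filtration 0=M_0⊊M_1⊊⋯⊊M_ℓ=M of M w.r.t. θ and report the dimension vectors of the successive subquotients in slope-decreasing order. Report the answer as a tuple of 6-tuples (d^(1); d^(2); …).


Via rank(M_{q-1}∘⋯∘M_p): M ≅ I[1,1]^2, I[1,3], I[1,5], I[3,4], I[6,6].
μ_θ-semistable layers: μ^(1)=82; μ^(2)=4; μ^(3)=-14/3; μ^(4)=-35

((0, 0, 0, 0, 1, 0); (2, 0, 0, 2, 0, 0); (2, 2, 2, 0, 0, 0); (0, 0, 1, 0, 0, 1))


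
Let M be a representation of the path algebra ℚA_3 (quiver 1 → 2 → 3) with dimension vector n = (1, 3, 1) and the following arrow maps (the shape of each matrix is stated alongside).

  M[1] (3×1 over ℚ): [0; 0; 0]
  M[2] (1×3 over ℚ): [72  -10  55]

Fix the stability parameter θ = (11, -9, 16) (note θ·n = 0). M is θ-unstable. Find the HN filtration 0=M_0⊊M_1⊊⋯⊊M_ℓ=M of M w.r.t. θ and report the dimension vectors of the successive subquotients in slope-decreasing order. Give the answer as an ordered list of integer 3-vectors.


Via rank(M_{q-1}∘⋯∘M_p): M ≅ I[1,1], I[2,2]^2, I[2,3].
μ_θ-semistable layers: μ^(1)=16; μ^(2)=11; μ^(3)=-9

((0, 0, 1); (1, 0, 0); (0, 3, 0))


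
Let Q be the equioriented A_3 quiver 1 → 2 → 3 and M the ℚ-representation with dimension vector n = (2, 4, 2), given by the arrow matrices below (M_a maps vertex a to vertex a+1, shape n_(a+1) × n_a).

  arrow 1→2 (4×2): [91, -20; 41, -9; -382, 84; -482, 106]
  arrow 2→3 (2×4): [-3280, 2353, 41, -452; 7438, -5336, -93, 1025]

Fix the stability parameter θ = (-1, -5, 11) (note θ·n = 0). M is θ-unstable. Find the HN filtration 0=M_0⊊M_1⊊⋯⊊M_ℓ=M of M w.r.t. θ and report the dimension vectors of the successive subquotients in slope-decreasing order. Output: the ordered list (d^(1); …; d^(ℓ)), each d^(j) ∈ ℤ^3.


Interval decomposition of M: I[1,2], I[1,3], I[2,2], I[2,3].
HN type (ℓ=3): μ^(1)=11; μ^(2)=-3; μ^(3)=-5

((0, 0, 2); (2, 2, 0); (0, 2, 0))


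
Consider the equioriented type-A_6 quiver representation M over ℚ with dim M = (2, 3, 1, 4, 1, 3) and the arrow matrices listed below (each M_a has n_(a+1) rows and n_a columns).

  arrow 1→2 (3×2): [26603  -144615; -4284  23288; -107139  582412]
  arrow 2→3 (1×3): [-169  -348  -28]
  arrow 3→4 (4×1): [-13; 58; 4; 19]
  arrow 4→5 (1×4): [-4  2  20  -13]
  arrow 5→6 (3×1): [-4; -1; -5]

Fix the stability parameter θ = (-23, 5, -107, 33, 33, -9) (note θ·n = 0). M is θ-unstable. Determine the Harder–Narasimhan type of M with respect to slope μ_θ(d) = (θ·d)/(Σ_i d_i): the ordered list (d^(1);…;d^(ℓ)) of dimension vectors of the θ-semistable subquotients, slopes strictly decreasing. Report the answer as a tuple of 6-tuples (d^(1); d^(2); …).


Barcode: M ≅ I[1,2], I[1,6], I[2,2], I[4,4]^3, I[6,6]^2. HN layers by μ_θ (6 steps, strictly decreasing):
  μ^(1)=33; μ^(2)=19; μ^(3)=5; μ^(4)=-9; μ^(5)=-23; μ^(6)=-125/3

((0, 0, 0, 3, 0, 0); (0, 0, 0, 1, 1, 1); (0, 2, 0, 0, 0, 0); (0, 0, 0, 0, 0, 2); (1, 0, 0, 0, 0, 0); (1, 1, 1, 0, 0, 0))


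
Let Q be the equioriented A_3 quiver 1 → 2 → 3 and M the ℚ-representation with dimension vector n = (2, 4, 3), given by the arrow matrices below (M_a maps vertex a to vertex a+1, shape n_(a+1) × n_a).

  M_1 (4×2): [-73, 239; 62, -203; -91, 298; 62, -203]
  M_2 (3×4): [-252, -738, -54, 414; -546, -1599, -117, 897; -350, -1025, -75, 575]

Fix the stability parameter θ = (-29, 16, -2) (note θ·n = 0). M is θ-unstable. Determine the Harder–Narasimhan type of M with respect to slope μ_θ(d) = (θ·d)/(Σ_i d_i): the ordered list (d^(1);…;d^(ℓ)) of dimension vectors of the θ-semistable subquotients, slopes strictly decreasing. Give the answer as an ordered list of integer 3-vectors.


Interval decomposition of M: I[1,2], I[1,3], I[2,2]^2, I[3,3]^2.
HN type (ℓ=4): μ^(1)=16; μ^(2)=7; μ^(3)=-2; μ^(4)=-29

((0, 3, 0); (0, 1, 1); (0, 0, 2); (2, 0, 0))


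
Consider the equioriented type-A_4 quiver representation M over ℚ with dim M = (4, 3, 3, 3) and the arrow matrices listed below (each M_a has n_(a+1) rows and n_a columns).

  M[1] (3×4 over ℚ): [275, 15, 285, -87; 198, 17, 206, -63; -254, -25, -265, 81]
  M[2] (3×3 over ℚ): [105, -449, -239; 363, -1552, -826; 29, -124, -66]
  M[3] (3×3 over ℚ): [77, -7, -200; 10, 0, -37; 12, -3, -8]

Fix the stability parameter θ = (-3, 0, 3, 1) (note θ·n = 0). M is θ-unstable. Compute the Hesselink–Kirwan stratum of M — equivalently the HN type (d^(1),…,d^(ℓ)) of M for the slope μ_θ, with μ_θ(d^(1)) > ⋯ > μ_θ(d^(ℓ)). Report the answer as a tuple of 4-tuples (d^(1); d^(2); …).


Via rank(M_{q-1}∘⋯∘M_p): M ≅ I[1,1], I[1,2], I[1,4]^2, I[3,4].
μ_θ-semistable layers: μ^(1)=2; μ^(2)=0; μ^(3)=-3

((0, 0, 3, 3); (0, 3, 0, 0); (4, 0, 0, 0))


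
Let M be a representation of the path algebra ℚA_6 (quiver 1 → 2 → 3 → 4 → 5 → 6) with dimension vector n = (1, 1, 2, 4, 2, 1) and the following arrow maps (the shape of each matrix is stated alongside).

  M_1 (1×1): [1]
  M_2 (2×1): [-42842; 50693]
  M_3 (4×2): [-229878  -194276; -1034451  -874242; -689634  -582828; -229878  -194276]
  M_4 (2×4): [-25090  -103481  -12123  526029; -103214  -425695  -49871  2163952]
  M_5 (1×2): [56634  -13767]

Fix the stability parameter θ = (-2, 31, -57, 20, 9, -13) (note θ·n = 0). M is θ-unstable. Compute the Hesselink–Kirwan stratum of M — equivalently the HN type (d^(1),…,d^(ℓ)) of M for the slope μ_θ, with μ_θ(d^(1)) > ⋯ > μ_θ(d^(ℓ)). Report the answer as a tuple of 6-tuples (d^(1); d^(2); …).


Interval decomposition of M: I[1,6], I[3,3], I[4,4]^2, I[4,5].
HN type (ℓ=5): μ^(1)=20; μ^(2)=29/2; μ^(3)=16/3; μ^(4)=-28/3; μ^(5)=-57

((0, 0, 0, 2, 0, 0); (0, 0, 0, 1, 1, 0); (0, 0, 0, 1, 1, 1); (1, 1, 1, 0, 0, 0); (0, 0, 1, 0, 0, 0))


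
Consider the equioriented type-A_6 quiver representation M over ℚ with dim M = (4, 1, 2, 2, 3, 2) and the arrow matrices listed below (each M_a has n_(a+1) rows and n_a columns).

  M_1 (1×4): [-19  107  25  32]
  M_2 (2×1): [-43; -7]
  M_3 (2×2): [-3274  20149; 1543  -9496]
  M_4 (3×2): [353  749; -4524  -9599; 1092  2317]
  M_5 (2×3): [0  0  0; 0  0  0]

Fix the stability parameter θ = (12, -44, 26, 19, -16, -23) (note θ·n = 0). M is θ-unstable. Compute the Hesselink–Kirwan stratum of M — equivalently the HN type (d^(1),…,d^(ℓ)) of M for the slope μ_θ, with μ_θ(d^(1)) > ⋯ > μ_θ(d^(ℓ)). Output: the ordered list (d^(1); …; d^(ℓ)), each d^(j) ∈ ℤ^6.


Via rank(M_{q-1}∘⋯∘M_p): M ≅ I[1,1]^3, I[1,5], I[3,5], I[5,5], I[6,6]^2.
μ_θ-semistable layers: μ^(1)=12; μ^(2)=29/3; μ^(3)=-16; μ^(4)=-23

((3, 0, 0, 0, 0, 0); (0, 0, 2, 2, 2, 0); (1, 1, 0, 0, 1, 0); (0, 0, 0, 0, 0, 2))


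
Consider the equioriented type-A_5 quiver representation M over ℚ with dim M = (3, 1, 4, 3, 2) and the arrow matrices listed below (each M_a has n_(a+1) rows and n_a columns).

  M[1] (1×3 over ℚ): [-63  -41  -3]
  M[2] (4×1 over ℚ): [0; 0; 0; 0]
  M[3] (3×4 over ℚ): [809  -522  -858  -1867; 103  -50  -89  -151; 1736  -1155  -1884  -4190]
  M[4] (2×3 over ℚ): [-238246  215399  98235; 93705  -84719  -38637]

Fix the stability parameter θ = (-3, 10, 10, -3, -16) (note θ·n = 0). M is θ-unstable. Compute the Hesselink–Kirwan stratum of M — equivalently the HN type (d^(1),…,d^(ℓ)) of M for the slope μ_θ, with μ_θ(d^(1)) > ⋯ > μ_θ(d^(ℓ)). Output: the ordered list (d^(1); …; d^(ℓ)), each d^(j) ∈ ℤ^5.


Via rank(M_{q-1}∘⋯∘M_p): M ≅ I[1,1]^2, I[1,2], I[3,3], I[3,4], I[3,5]^2.
μ_θ-semistable layers: μ^(1)=10; μ^(2)=7/2; μ^(3)=-3

((0, 1, 1, 0, 0); (0, 0, 1, 1, 0); (3, 0, 2, 2, 2))


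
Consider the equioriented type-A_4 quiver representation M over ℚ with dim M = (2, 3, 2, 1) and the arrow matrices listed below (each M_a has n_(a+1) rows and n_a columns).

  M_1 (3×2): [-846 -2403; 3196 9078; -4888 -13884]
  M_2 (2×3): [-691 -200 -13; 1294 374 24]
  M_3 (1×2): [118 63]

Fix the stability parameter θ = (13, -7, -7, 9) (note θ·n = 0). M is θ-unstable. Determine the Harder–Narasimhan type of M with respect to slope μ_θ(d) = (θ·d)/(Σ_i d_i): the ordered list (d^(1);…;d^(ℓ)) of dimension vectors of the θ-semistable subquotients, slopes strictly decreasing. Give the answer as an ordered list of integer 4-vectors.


Barcode: M ≅ I[1,1], I[1,4], I[2,2], I[2,3]. HN layers by μ_θ (4 steps, strictly decreasing):
  μ^(1)=13; μ^(2)=9; μ^(3)=-1/3; μ^(4)=-7

((1, 0, 0, 0); (0, 0, 0, 1); (1, 1, 1, 0); (0, 2, 1, 0))


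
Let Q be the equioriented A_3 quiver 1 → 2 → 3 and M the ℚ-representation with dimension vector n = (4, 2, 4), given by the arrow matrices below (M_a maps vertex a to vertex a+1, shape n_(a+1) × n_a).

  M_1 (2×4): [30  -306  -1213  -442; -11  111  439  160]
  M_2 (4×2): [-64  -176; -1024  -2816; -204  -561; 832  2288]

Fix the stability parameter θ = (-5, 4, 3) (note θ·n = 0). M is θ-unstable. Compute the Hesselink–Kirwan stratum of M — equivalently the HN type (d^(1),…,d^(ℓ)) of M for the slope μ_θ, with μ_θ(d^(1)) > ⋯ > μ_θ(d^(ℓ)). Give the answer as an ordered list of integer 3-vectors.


Interval decomposition of M: I[1,1]^2, I[1,2], I[1,3], I[3,3]^3.
HN type (ℓ=4): μ^(1)=4; μ^(2)=7/2; μ^(3)=3; μ^(4)=-5

((0, 1, 0); (0, 1, 1); (0, 0, 3); (4, 0, 0))


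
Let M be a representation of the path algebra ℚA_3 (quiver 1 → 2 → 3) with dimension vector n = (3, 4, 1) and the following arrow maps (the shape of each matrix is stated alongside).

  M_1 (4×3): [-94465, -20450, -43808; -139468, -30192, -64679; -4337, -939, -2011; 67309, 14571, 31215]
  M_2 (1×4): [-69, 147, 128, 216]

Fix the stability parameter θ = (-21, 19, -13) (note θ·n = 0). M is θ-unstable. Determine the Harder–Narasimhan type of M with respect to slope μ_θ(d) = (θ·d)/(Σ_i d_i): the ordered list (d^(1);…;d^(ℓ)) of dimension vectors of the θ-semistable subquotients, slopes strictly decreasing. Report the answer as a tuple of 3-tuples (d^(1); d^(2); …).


Barcode: M ≅ I[1,2]^2, I[1,3], I[2,2]. HN layers by μ_θ (3 steps, strictly decreasing):
  μ^(1)=19; μ^(2)=3; μ^(3)=-21

((0, 3, 0); (0, 1, 1); (3, 0, 0))


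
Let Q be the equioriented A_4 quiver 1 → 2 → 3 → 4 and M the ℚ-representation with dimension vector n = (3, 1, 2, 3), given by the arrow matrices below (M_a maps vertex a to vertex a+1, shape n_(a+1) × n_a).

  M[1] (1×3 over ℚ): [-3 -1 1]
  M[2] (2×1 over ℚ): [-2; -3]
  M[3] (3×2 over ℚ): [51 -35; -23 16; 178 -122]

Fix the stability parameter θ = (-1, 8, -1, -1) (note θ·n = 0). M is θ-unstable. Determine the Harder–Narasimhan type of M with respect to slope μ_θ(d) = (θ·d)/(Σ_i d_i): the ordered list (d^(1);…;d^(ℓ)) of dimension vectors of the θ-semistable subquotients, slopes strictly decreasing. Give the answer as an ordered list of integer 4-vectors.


Barcode: M ≅ I[1,1]^2, I[1,4], I[3,4], I[4,4]. HN layers by μ_θ (2 steps, strictly decreasing):
  μ^(1)=2; μ^(2)=-1

((0, 1, 1, 1); (3, 0, 1, 2))


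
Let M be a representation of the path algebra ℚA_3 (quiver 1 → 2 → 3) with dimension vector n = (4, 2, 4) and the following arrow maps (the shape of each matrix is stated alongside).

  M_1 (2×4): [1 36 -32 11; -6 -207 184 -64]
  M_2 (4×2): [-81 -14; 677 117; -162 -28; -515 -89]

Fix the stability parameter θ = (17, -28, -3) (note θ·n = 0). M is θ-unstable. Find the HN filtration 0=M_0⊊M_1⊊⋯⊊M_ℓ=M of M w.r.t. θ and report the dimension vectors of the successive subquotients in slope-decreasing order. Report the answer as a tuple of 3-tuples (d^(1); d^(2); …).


Barcode: M ≅ I[1,1]^2, I[1,3]^2, I[3,3]^2. HN layers by μ_θ (3 steps, strictly decreasing):
  μ^(1)=17; μ^(2)=-3; μ^(3)=-11/2

((2, 0, 0); (0, 0, 4); (2, 2, 0))


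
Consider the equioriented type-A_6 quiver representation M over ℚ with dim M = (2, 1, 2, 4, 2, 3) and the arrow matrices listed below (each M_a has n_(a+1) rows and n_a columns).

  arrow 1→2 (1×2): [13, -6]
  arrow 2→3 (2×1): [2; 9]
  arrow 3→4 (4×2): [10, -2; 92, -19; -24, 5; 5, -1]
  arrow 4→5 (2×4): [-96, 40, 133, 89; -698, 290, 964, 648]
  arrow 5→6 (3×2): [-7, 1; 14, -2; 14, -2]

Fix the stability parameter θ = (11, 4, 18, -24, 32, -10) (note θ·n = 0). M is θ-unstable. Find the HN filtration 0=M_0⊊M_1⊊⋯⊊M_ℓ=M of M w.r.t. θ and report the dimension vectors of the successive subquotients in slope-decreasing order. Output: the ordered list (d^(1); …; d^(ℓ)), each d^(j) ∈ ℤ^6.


Barcode: M ≅ I[1,1], I[1,6], I[3,5], I[4,4]^2, I[6,6]^2. HN layers by μ_θ (6 steps, strictly decreasing):
  μ^(1)=32; μ^(2)=11; μ^(3)=9/4; μ^(4)=-3; μ^(5)=-10; μ^(6)=-24

((0, 0, 0, 0, 1, 0); (1, 0, 0, 0, 1, 1); (1, 1, 1, 1, 0, 0); (0, 0, 1, 1, 0, 0); (0, 0, 0, 0, 0, 2); (0, 0, 0, 2, 0, 0))


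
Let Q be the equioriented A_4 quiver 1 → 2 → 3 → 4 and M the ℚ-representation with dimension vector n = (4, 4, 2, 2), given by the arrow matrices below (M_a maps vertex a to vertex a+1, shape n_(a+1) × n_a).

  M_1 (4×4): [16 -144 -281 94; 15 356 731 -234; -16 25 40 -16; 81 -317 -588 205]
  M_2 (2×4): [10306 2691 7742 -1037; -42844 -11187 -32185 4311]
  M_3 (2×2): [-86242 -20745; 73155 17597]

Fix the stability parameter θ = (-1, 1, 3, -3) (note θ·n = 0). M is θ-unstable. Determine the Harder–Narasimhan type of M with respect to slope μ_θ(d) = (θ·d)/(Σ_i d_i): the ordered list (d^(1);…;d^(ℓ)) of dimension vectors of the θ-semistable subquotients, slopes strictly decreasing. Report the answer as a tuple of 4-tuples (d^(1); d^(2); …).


Via rank(M_{q-1}∘⋯∘M_p): M ≅ I[1,2]^2, I[1,4]^2.
μ_θ-semistable layers: μ^(1)=1; μ^(2)=1/3; μ^(3)=-1

((0, 2, 0, 0); (0, 2, 2, 2); (4, 0, 0, 0))


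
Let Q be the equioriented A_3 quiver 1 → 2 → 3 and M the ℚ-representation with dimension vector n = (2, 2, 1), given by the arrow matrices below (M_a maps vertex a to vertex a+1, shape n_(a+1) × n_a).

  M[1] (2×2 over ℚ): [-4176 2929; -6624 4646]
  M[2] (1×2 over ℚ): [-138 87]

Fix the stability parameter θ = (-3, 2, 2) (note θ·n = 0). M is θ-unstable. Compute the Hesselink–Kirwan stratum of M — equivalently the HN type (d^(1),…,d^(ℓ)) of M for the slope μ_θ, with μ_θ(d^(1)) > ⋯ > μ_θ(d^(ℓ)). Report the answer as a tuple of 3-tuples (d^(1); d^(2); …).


Interval decomposition of M: I[1,1], I[1,2], I[2,3].
HN type (ℓ=2): μ^(1)=2; μ^(2)=-3

((0, 2, 1); (2, 0, 0))


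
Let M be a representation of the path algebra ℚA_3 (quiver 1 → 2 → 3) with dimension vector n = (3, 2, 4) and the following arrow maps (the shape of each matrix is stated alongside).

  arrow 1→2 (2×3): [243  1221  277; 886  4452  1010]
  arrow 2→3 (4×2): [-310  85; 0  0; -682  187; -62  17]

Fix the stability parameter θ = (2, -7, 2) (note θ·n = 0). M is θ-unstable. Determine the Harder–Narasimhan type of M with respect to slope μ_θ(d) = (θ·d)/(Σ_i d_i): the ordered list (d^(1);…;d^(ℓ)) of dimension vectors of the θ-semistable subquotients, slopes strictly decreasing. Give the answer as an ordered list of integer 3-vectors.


Barcode: M ≅ I[1,1], I[1,2], I[1,3], I[3,3]^3. HN layers by μ_θ (2 steps, strictly decreasing):
  μ^(1)=2; μ^(2)=-5/2

((1, 0, 4); (2, 2, 0))


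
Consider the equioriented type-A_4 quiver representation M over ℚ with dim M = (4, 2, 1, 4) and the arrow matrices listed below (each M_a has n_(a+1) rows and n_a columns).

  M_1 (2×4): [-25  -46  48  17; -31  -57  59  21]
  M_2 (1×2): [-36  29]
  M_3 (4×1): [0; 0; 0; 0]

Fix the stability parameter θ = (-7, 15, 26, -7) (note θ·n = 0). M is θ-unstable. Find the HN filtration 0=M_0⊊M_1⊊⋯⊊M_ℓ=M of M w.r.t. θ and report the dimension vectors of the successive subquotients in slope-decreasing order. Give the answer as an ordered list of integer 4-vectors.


Interval decomposition of M: I[1,1]^2, I[1,2], I[1,3], I[4,4]^4.
HN type (ℓ=3): μ^(1)=26; μ^(2)=15; μ^(3)=-7

((0, 0, 1, 0); (0, 2, 0, 0); (4, 0, 0, 4))


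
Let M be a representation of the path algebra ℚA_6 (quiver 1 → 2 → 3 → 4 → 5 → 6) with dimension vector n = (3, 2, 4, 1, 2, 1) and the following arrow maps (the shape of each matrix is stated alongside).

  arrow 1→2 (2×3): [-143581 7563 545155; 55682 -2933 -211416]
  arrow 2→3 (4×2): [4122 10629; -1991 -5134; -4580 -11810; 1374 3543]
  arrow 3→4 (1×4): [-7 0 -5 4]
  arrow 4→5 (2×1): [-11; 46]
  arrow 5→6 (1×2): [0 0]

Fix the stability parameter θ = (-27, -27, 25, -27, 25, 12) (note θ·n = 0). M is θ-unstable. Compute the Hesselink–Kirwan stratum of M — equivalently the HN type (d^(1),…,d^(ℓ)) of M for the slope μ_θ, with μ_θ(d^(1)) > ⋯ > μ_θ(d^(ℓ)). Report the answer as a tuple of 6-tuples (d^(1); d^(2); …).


Via rank(M_{q-1}∘⋯∘M_p): M ≅ I[1,1], I[1,3], I[1,5], I[3,3]^2, I[5,5], I[6,6].
μ_θ-semistable layers: μ^(1)=25; μ^(2)=12; μ^(3)=-1; μ^(4)=-27

((0, 0, 3, 0, 2, 0); (0, 0, 0, 0, 0, 1); (0, 0, 1, 1, 0, 0); (3, 2, 0, 0, 0, 0))


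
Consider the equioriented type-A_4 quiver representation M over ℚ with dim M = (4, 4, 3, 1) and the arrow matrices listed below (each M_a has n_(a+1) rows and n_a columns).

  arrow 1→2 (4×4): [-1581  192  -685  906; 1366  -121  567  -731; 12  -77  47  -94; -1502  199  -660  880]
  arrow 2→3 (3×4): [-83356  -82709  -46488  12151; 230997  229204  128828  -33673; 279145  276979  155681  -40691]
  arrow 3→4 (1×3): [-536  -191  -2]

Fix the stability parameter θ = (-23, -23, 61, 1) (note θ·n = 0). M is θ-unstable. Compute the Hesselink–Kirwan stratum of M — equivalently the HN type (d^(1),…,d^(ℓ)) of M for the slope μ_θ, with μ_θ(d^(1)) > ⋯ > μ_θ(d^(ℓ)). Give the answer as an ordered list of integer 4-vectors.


Barcode: M ≅ I[1,2], I[1,3]^2, I[1,4]. HN layers by μ_θ (3 steps, strictly decreasing):
  μ^(1)=61; μ^(2)=31; μ^(3)=-23

((0, 0, 2, 0); (0, 0, 1, 1); (4, 4, 0, 0))


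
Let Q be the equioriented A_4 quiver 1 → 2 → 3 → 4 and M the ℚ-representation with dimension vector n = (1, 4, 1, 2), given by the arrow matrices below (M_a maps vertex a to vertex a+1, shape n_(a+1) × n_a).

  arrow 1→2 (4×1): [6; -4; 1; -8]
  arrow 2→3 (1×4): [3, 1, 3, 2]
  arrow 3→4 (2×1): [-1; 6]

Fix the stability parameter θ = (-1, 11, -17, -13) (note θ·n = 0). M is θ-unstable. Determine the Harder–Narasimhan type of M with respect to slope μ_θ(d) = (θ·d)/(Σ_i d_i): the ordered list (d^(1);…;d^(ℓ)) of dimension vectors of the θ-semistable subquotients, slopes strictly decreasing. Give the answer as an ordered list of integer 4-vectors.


Via rank(M_{q-1}∘⋯∘M_p): M ≅ I[1,4], I[2,2]^3, I[4,4].
μ_θ-semistable layers: μ^(1)=11; μ^(2)=-5; μ^(3)=-13

((0, 3, 0, 0); (1, 1, 1, 1); (0, 0, 0, 1))


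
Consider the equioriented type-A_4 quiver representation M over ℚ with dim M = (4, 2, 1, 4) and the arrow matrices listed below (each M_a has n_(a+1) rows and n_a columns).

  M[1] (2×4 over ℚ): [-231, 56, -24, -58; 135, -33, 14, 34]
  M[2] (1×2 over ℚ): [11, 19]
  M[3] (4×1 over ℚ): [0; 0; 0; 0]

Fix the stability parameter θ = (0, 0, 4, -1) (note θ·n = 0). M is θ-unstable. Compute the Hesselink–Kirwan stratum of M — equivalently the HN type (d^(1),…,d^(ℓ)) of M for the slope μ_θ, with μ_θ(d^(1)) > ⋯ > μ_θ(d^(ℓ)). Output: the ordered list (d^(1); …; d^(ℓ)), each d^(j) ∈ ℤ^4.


Barcode: M ≅ I[1,1]^2, I[1,2], I[1,3], I[4,4]^4. HN layers by μ_θ (3 steps, strictly decreasing):
  μ^(1)=4; μ^(2)=0; μ^(3)=-1

((0, 0, 1, 0); (4, 2, 0, 0); (0, 0, 0, 4))


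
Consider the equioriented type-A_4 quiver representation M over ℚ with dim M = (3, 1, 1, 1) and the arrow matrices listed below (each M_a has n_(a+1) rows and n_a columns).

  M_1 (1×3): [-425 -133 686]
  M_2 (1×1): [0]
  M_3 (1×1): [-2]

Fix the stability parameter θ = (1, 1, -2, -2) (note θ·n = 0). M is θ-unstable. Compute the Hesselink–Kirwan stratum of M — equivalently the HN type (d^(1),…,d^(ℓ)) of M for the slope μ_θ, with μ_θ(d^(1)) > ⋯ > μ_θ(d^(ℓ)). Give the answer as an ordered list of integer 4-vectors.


Interval decomposition of M: I[1,1]^2, I[1,2], I[3,4].
HN type (ℓ=2): μ^(1)=1; μ^(2)=-2

((3, 1, 0, 0); (0, 0, 1, 1))


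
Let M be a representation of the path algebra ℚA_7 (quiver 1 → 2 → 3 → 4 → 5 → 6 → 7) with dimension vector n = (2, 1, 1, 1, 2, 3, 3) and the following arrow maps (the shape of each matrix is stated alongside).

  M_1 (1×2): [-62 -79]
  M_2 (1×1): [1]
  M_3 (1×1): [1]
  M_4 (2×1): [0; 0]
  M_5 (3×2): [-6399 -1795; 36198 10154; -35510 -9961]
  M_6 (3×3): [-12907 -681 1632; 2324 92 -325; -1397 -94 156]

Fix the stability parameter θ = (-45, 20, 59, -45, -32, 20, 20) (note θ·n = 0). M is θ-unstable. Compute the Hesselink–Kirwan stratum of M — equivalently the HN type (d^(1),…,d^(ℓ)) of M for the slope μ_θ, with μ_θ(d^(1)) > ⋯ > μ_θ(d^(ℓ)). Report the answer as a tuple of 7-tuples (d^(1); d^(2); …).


Via rank(M_{q-1}∘⋯∘M_p): M ≅ I[1,1], I[1,4], I[5,7]^2, I[6,7].
μ_θ-semistable layers: μ^(1)=20; μ^(2)=34/3; μ^(3)=-32; μ^(4)=-45

((0, 0, 0, 0, 0, 3, 3); (0, 1, 1, 1, 0, 0, 0); (0, 0, 0, 0, 2, 0, 0); (2, 0, 0, 0, 0, 0, 0))


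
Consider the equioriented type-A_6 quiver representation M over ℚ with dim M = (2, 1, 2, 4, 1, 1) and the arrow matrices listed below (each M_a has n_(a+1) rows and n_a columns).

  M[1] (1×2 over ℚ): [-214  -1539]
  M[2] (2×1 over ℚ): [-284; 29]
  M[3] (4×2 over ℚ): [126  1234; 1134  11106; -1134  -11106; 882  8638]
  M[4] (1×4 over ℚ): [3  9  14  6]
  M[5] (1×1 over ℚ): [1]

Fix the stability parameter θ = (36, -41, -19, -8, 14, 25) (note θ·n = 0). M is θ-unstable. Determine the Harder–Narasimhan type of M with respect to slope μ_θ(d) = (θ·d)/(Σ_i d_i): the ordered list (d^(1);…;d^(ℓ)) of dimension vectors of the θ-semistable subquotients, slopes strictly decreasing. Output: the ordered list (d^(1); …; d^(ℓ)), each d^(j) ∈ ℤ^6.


Via rank(M_{q-1}∘⋯∘M_p): M ≅ I[1,1], I[1,4], I[3,3], I[4,4]^2, I[4,6].
μ_θ-semistable layers: μ^(1)=36; μ^(2)=25; μ^(3)=14; μ^(4)=-8; μ^(5)=-19

((1, 0, 0, 0, 0, 0); (0, 0, 0, 0, 0, 1); (0, 0, 0, 0, 1, 0); (1, 1, 1, 4, 0, 0); (0, 0, 1, 0, 0, 0))


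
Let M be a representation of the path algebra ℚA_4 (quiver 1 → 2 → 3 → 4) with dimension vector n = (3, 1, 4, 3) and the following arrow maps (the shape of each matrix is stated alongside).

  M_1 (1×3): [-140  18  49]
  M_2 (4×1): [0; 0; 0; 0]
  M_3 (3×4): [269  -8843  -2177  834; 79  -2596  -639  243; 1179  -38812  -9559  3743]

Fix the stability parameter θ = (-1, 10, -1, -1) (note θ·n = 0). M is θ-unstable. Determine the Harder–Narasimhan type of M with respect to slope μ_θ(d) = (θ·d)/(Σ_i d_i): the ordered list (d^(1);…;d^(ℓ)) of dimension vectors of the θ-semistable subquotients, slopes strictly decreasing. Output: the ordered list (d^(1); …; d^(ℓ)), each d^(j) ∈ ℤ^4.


Barcode: M ≅ I[1,1]^2, I[1,2], I[3,3], I[3,4]^3. HN layers by μ_θ (2 steps, strictly decreasing):
  μ^(1)=10; μ^(2)=-1

((0, 1, 0, 0); (3, 0, 4, 3))


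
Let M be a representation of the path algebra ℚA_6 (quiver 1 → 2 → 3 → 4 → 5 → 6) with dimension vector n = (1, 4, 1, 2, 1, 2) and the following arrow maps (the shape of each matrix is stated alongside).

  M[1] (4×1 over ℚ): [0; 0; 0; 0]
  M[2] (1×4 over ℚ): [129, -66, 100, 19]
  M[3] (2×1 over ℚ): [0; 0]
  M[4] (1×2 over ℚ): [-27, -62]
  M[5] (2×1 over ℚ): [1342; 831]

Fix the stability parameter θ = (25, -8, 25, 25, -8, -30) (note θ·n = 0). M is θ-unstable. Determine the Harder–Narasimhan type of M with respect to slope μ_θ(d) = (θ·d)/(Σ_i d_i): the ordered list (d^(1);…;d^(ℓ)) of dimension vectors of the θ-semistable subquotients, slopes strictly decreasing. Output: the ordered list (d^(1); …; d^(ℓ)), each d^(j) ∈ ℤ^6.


Barcode: M ≅ I[1,1], I[2,2]^3, I[2,3], I[4,4], I[4,6], I[6,6]. HN layers by μ_θ (4 steps, strictly decreasing):
  μ^(1)=25; μ^(2)=-13/3; μ^(3)=-8; μ^(4)=-30

((1, 0, 1, 1, 0, 0); (0, 0, 0, 1, 1, 1); (0, 4, 0, 0, 0, 0); (0, 0, 0, 0, 0, 1))


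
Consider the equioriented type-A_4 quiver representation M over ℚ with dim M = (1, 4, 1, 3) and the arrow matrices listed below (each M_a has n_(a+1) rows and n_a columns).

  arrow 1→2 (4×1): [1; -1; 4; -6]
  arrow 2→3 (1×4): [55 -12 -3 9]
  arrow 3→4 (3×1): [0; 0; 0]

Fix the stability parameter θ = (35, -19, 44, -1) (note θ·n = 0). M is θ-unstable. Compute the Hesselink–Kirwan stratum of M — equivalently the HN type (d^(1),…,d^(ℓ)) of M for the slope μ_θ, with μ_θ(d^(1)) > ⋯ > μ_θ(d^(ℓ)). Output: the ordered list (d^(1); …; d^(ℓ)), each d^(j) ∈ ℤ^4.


Barcode: M ≅ I[1,3], I[2,2]^3, I[4,4]^3. HN layers by μ_θ (4 steps, strictly decreasing):
  μ^(1)=44; μ^(2)=8; μ^(3)=-1; μ^(4)=-19

((0, 0, 1, 0); (1, 1, 0, 0); (0, 0, 0, 3); (0, 3, 0, 0))


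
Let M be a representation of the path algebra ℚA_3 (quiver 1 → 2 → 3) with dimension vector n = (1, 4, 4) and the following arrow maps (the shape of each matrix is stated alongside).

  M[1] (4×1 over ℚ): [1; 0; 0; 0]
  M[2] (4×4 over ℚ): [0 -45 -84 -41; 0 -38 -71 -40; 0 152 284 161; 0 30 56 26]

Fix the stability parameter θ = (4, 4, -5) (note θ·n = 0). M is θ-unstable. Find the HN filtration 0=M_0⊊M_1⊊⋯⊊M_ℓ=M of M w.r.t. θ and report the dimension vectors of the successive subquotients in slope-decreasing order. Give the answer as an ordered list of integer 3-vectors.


Barcode: M ≅ I[1,2], I[2,3]^3, I[3,3]. HN layers by μ_θ (3 steps, strictly decreasing):
  μ^(1)=4; μ^(2)=-1/2; μ^(3)=-5

((1, 1, 0); (0, 3, 3); (0, 0, 1))


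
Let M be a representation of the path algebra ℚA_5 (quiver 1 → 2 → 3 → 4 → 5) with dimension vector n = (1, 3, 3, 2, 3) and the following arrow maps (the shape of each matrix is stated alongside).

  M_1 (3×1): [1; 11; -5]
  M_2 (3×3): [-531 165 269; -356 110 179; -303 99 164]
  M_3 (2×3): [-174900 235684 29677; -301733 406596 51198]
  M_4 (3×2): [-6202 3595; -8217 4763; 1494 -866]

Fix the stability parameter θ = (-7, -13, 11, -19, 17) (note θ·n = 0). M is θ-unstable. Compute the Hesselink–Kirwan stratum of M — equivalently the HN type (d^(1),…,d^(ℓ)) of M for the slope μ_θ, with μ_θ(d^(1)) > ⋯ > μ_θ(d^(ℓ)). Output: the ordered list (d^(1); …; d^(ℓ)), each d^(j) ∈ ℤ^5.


Via rank(M_{q-1}∘⋯∘M_p): M ≅ I[1,5], I[2,2], I[2,5], I[3,3], I[5,5].
μ_θ-semistable layers: μ^(1)=17; μ^(2)=11; μ^(3)=-4; μ^(4)=-10; μ^(5)=-13

((0, 0, 0, 0, 3); (0, 0, 1, 0, 0); (0, 0, 2, 2, 0); (1, 1, 0, 0, 0); (0, 2, 0, 0, 0))


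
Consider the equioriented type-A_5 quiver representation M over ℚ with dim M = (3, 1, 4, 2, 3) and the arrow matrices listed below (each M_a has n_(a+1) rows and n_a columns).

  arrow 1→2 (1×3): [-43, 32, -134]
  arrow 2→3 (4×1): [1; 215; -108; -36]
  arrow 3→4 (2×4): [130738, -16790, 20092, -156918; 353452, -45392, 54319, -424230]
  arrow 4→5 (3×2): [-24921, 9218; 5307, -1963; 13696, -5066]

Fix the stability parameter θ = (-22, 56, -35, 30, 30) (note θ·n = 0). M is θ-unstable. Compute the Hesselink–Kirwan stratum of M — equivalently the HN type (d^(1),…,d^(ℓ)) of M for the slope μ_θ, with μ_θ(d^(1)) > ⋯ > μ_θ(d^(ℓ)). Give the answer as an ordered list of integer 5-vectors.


Barcode: M ≅ I[1,1]^2, I[1,3], I[3,3], I[3,5]^2, I[5,5]. HN layers by μ_θ (4 steps, strictly decreasing):
  μ^(1)=30; μ^(2)=21/2; μ^(3)=-22; μ^(4)=-35

((0, 0, 0, 2, 3); (0, 1, 1, 0, 0); (3, 0, 0, 0, 0); (0, 0, 3, 0, 0))
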